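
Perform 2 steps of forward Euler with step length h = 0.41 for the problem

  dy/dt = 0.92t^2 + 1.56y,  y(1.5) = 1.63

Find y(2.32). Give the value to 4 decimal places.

7.1495

Euler: y_{n+1} = y_n + h·f(t_n, y_n).
t=1.500000, y=1.630000: f=4.612800 → y ← 1.630000 + 0.41·4.612800 = 3.521248
t=1.910000, y=3.521248: f=8.849399 → y ← 3.521248 + 0.41·8.849399 = 7.149502
y(2.32) ≈ 7.1495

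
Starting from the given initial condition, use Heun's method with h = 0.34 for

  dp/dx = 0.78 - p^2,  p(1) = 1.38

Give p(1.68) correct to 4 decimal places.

Heun: k1 = f(x_n, p_n); k2 = f(x_n + h, p_n + h·k1); p_{n+1} = p_n + (h/2)·(k1 + k2).
x=1.000000, p=1.380000:
  k1 = f(1.000000, 1.380000) = -1.124400
  k2 = f(1.340000, 0.997704) = -0.215413
  p ← 1.380000 + (0.34/2)·(-1.124400 + (-0.215413)) = 1.152232
x=1.340000, p=1.152232:
  k1 = f(1.340000, 1.152232) = -0.547638
  k2 = f(1.680000, 0.966035) = -0.153223
  p ← 1.152232 + (0.34/2)·(-0.547638 + (-0.153223)) = 1.033085
p(1.68) ≈ 1.0331

1.0331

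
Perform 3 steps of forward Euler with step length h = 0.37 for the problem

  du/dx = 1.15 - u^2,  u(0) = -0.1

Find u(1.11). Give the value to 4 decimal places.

0.9485

Euler: u_{n+1} = u_n + h·f(x_n, u_n).
x=0.000000, u=-0.100000: f=1.140000 → u ← -0.100000 + 0.37·1.140000 = 0.321800
x=0.370000, u=0.321800: f=1.046445 → u ← 0.321800 + 0.37·1.046445 = 0.708985
x=0.740000, u=0.708985: f=0.647341 → u ← 0.708985 + 0.37·0.647341 = 0.948501
u(1.11) ≈ 0.9485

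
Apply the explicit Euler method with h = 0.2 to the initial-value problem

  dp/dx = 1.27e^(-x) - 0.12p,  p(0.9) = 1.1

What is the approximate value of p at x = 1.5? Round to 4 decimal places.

1.2728

Euler: p_{n+1} = p_n + h·f(x_n, p_n).
x=0.900000, p=1.100000: f=0.384343 → p ← 1.100000 + 0.2·0.384343 = 1.176869
x=1.100000, p=1.176869: f=0.281522 → p ← 1.176869 + 0.2·0.281522 = 1.233173
x=1.300000, p=1.233173: f=0.198135 → p ← 1.233173 + 0.2·0.198135 = 1.272800
p(1.5) ≈ 1.2728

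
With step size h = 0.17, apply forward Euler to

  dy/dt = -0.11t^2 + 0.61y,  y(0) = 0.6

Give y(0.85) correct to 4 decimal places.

Euler: y_{n+1} = y_n + h·f(t_n, y_n).
t=0.000000, y=0.600000: f=0.366000 → y ← 0.600000 + 0.17·0.366000 = 0.662220
t=0.170000, y=0.662220: f=0.400775 → y ← 0.662220 + 0.17·0.400775 = 0.730352
t=0.340000, y=0.730352: f=0.432799 → y ← 0.730352 + 0.17·0.432799 = 0.803928
t=0.510000, y=0.803928: f=0.461785 → y ← 0.803928 + 0.17·0.461785 = 0.882431
t=0.680000, y=0.882431: f=0.487419 → y ← 0.882431 + 0.17·0.487419 = 0.965292
y(0.85) ≈ 0.9653

0.9653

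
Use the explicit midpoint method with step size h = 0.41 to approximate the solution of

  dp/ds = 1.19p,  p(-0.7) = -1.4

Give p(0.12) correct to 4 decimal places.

Midpoint: k1 = f(s_n, p_n); k2 = f(s_n + h/2, p_n + (h/2)·k1); p_{n+1} = p_n + h·k2.
s=-0.700000, p=-1.400000:
  k1 = f(-0.700000, -1.400000) = -1.666000
  k2 = f(-0.495000, -1.741530) = -2.072421
  p ← -1.400000 + 0.41·(-2.072421) = -2.249692
s=-0.290000, p=-2.249692:
  k1 = f(-0.290000, -2.249692) = -2.677134
  k2 = f(-0.085000, -2.798505) = -3.330221
  p ← -2.249692 + 0.41·(-3.330221) = -3.615083
p(0.12) ≈ -3.6151

-3.6151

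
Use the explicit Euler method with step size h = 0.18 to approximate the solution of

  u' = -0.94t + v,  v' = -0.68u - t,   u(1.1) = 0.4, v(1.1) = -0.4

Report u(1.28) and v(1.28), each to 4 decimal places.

Euler on (u,v): u_{n+1} = u_n + h·u', v_{n+1} = v_n + h·v'.
1.100000: (0.400000, -0.400000); f=(-1.434000, -1.372000) → (0.141880, -0.646960)
(u(1.28), v(1.28)) ≈ (0.1419, -0.6470)

0.1419, -0.6470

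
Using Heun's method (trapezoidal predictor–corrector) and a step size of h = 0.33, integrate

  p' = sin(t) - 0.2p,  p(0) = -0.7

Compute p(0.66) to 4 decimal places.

-0.4123

Heun: k1 = f(t_n, p_n); k2 = f(t_n + h, p_n + h·k1); p_{n+1} = p_n + (h/2)·(k1 + k2).
t=0.000000, p=-0.700000:
  k1 = f(0.000000, -0.700000) = 0.140000
  k2 = f(0.330000, -0.653800) = 0.454803
  p ← -0.700000 + (0.33/2)·(0.140000 + 0.454803) = -0.601858
t=0.330000, p=-0.601858:
  k1 = f(0.330000, -0.601858) = 0.444415
  k2 = f(0.660000, -0.455201) = 0.704157
  p ← -0.601858 + (0.33/2)·(0.444415 + 0.704157) = -0.412343
p(0.66) ≈ -0.4123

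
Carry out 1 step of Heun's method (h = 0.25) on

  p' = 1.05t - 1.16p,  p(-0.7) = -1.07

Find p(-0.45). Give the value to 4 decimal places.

Heun: k1 = f(t_n, p_n); k2 = f(t_n + h, p_n + h·k1); p_{n+1} = p_n + (h/2)·(k1 + k2).
t=-0.700000, p=-1.070000:
  k1 = f(-0.700000, -1.070000) = 0.506200
  k2 = f(-0.450000, -0.943450) = 0.621902
  p ← -1.070000 + (0.25/2)·(0.506200 + 0.621902) = -0.928987
p(-0.45) ≈ -0.9290

-0.9290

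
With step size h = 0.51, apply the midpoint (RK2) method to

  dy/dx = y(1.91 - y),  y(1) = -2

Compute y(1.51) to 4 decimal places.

Midpoint: k1 = f(x_n, y_n); k2 = f(x_n + h/2, y_n + (h/2)·k1); y_{n+1} = y_n + h·k2.
x=1.000000, y=-2.000000:
  k1 = f(1.000000, -2.000000) = -7.820000
  k2 = f(1.255000, -3.994100) = -23.581566
  y ← -2.000000 + 0.51·(-23.581566) = -14.026599
y(1.51) ≈ -14.0266

-14.0266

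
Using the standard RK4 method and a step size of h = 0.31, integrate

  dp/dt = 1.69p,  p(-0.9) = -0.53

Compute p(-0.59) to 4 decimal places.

RK4: k1 = f(t_n, p_n); k2 = f(t_n + h/2, p_n + (h/2)·k1); k3 = f(t_n + h/2, p_n + (h/2)·k2); k4 = f(t_n + h, p_n + h·k3); p_{n+1} = p_n + (h/6)·(k1 + 2k2 + 2k3 + k4).
t=-0.900000, p=-0.530000:
  k1 = f(-0.900000, -0.530000) = -0.895700
  k2 = f(-0.745000, -0.668834) = -1.130329
  k3 = f(-0.745000, -0.705201) = -1.191790
  k4 = f(-0.590000, -0.899455) = -1.520079
  p ← -0.530000 + (0.31/6)·(k1 + 2k2 + 2k3 + k4) = -0.894767
p(-0.59) ≈ -0.8948

-0.8948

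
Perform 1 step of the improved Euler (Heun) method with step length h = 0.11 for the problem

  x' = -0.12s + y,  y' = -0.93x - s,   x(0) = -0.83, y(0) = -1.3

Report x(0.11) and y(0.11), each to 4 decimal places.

Heun on (x,y): k1 = f(s_n, state_n); k2 = f(s_n + h, state_n + h·k1); state_{n+1} = state_n + (h/2)·(k1 + k2).
0.000000: (-0.830000, -1.300000)
  k1 = (-1.300000, 0.771900)
  predictor → (-0.973000, -1.215091)
  k2 = (-1.228291, 0.794890)
  → (-0.969056, -1.213827)
(x(0.11), y(0.11)) ≈ (-0.9691, -1.2138)

-0.9691, -1.2138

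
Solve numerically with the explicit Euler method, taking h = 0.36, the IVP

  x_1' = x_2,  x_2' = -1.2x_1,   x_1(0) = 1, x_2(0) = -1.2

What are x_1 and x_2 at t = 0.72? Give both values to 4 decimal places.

-0.0195, -1.8774

Euler on (x_1,x_2): x_1_{n+1} = x_1_n + h·x_1', x_2_{n+1} = x_2_n + h·x_2'.
0.000000: (1.000000, -1.200000); f=(-1.200000, -1.200000) → (0.568000, -1.632000)
0.360000: (0.568000, -1.632000); f=(-1.632000, -0.681600) → (-0.019520, -1.877376)
(x_1(0.72), x_2(0.72)) ≈ (-0.0195, -1.8774)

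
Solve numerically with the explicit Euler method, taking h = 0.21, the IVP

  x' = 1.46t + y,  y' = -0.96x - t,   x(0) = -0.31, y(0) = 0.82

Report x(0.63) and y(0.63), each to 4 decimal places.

Euler on (x,y): x_{n+1} = x_n + h·x', y_{n+1} = y_n + h·y'.
0.000000: (-0.310000, 0.820000); f=(0.820000, 0.297600) → (-0.137800, 0.882496)
0.210000: (-0.137800, 0.882496); f=(1.189096, -0.077712) → (0.111910, 0.866176)
0.420000: (0.111910, 0.866176); f=(1.479376, -0.527434) → (0.422579, 0.755415)
(x(0.63), y(0.63)) ≈ (0.4226, 0.7554)

0.4226, 0.7554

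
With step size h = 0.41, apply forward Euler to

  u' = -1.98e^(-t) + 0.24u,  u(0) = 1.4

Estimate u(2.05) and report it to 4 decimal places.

-0.5067

Euler: u_{n+1} = u_n + h·f(t_n, u_n).
t=0.000000, u=1.400000: f=-1.644000 → u ← 1.400000 + 0.41·(-1.644000) = 0.725960
t=0.410000, u=0.725960: f=-1.139797 → u ← 0.725960 + 0.41·(-1.139797) = 0.258643
t=0.820000, u=0.258643: f=-0.809980 → u ← 0.258643 + 0.41·(-0.809980) = -0.073449
t=1.230000, u=-0.073449: f=-0.596367 → u ← -0.073449 + 0.41·(-0.596367) = -0.317959
t=1.640000, u=-0.317959: f=-0.460391 → u ← -0.317959 + 0.41·(-0.460391) = -0.506719
u(2.05) ≈ -0.5067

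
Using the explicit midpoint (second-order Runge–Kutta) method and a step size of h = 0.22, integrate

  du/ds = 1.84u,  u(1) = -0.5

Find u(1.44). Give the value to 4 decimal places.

Midpoint: k1 = f(s_n, u_n); k2 = f(s_n + h/2, u_n + (h/2)·k1); u_{n+1} = u_n + h·k2.
s=1.000000, u=-0.500000:
  k1 = f(1.000000, -0.500000) = -0.920000
  k2 = f(1.110000, -0.601200) = -1.106208
  u ← -0.500000 + 0.22·(-1.106208) = -0.743366
s=1.220000, u=-0.743366:
  k1 = f(1.220000, -0.743366) = -1.367793
  k2 = f(1.330000, -0.893823) = -1.644634
  u ← -0.743366 + 0.22·(-1.644634) = -1.105185
u(1.44) ≈ -1.1052

-1.1052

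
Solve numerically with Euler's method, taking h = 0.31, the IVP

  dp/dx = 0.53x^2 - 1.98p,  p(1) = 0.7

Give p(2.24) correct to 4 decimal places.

0.8456

Euler: p_{n+1} = p_n + h·f(x_n, p_n).
x=1.000000, p=0.700000: f=-0.856000 → p ← 0.700000 + 0.31·(-0.856000) = 0.434640
x=1.310000, p=0.434640: f=0.048946 → p ← 0.434640 + 0.31·0.048946 = 0.449813
x=1.620000, p=0.449813: f=0.500302 → p ← 0.449813 + 0.31·0.500302 = 0.604907
x=1.930000, p=0.604907: f=0.776482 → p ← 0.604907 + 0.31·0.776482 = 0.845616
p(2.24) ≈ 0.8456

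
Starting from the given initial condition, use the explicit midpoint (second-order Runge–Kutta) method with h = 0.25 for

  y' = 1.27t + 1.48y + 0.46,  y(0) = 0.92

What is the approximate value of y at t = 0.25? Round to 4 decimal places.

1.4993

Midpoint: k1 = f(t_n, y_n); k2 = f(t_n + h/2, y_n + (h/2)·k1); y_{n+1} = y_n + h·k2.
t=0.000000, y=0.920000:
  k1 = f(0.000000, 0.920000) = 1.821600
  k2 = f(0.125000, 1.147700) = 2.317346
  y ← 0.920000 + 0.25·2.317346 = 1.499337
y(0.25) ≈ 1.4993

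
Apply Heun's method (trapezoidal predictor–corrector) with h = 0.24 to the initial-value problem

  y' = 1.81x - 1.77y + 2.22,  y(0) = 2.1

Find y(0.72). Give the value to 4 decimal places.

1.8322

Heun: k1 = f(x_n, y_n); k2 = f(x_n + h, y_n + h·k1); y_{n+1} = y_n + (h/2)·(k1 + k2).
x=0.000000, y=2.100000:
  k1 = f(0.000000, 2.100000) = -1.497000
  k2 = f(0.240000, 1.740720) = -0.426674
  y ← 2.100000 + (0.24/2)·(-1.497000 + (-0.426674)) = 1.869159
x=0.240000, y=1.869159:
  k1 = f(0.240000, 1.869159) = -0.654012
  k2 = f(0.480000, 1.712196) = 0.058213
  y ← 1.869159 + (0.24/2)·(-0.654012 + 0.058213) = 1.797663
x=0.480000, y=1.797663:
  k1 = f(0.480000, 1.797663) = -0.093064
  k2 = f(0.720000, 1.775328) = 0.380870
  y ← 1.797663 + (0.24/2)·(-0.093064 + 0.380870) = 1.832200
y(0.72) ≈ 1.8322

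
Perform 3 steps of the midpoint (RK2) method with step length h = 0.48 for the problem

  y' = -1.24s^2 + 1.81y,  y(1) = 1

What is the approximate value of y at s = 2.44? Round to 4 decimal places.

Midpoint: k1 = f(s_n, y_n); k2 = f(s_n + h/2, y_n + (h/2)·k1); y_{n+1} = y_n + h·k2.
s=1.000000, y=1.000000:
  k1 = f(1.000000, 1.000000) = 0.570000
  k2 = f(1.240000, 1.136800) = 0.150984
  y ← 1.000000 + 0.48·0.150984 = 1.072472
s=1.480000, y=1.072472:
  k1 = f(1.480000, 1.072472) = -0.774921
  k2 = f(1.720000, 0.886491) = -2.063867
  y ← 1.072472 + 0.48·(-2.063867) = 0.081816
s=1.960000, y=0.081816:
  k1 = f(1.960000, 0.081816) = -4.615497
  k2 = f(2.200000, -1.025903) = -7.858484
  y ← 0.081816 + 0.48·(-7.858484) = -3.690256
y(2.44) ≈ -3.6903

-3.6903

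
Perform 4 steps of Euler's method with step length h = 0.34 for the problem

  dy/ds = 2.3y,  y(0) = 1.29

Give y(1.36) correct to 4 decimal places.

Euler: y_{n+1} = y_n + h·f(s_n, y_n).
s=0.000000, y=1.290000: f=2.967000 → y ← 1.290000 + 0.34·2.967000 = 2.298780
s=0.340000, y=2.298780: f=5.287194 → y ← 2.298780 + 0.34·5.287194 = 4.096426
s=0.680000, y=4.096426: f=9.421780 → y ← 4.096426 + 0.34·9.421780 = 7.299831
s=1.020000, y=7.299831: f=16.789611 → y ← 7.299831 + 0.34·16.789611 = 13.008299
y(1.36) ≈ 13.0083

13.0083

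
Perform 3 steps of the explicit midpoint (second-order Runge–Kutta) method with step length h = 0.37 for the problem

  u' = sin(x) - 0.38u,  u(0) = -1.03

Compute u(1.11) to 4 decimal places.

-0.1859

Midpoint: k1 = f(x_n, u_n); k2 = f(x_n + h/2, u_n + (h/2)·k1); u_{n+1} = u_n + h·k2.
x=0.000000, u=-1.030000:
  k1 = f(0.000000, -1.030000) = 0.391400
  k2 = f(0.185000, -0.957591) = 0.547831
  u ← -1.030000 + 0.37·0.547831 = -0.827302
x=0.370000, u=-0.827302:
  k1 = f(0.370000, -0.827302) = 0.675990
  k2 = f(0.555000, -0.702244) = 0.793796
  u ← -0.827302 + 0.37·0.793796 = -0.533598
x=0.740000, u=-0.533598:
  k1 = f(0.740000, -0.533598) = 0.877055
  k2 = f(0.925000, -0.371343) = 0.939731
  u ← -0.533598 + 0.37·0.939731 = -0.185897
u(1.11) ≈ -0.1859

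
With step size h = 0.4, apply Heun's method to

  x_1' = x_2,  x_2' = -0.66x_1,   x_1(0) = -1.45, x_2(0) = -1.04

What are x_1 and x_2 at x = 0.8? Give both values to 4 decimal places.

-1.9359, -0.0981

Heun on (x_1,x_2): k1 = f(x_n, state_n); k2 = f(x_n + h, state_n + h·k1); state_{n+1} = state_n + (h/2)·(k1 + k2).
0.000000: (-1.450000, -1.040000)
  k1 = (-1.040000, 0.957000)
  predictor → (-1.866000, -0.657200)
  k2 = (-0.657200, 1.231560)
  → (-1.789440, -0.602288)
0.400000: (-1.789440, -0.602288)
  k1 = (-0.602288, 1.181030)
  predictor → (-2.030355, -0.129876)
  k2 = (-0.129876, 1.340034)
  → (-1.935873, -0.098075)
(x_1(0.8), x_2(0.8)) ≈ (-1.9359, -0.0981)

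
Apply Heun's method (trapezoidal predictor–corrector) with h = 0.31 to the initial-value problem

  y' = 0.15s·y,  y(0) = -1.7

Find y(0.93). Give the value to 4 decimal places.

-1.8138

Heun: k1 = f(s_n, y_n); k2 = f(s_n + h, y_n + h·k1); y_{n+1} = y_n + (h/2)·(k1 + k2).
s=0.000000, y=-1.700000:
  k1 = f(0.000000, -1.700000) = 0.000000
  k2 = f(0.310000, -1.700000) = -0.079050
  y ← -1.700000 + (0.31/2)·(0.000000 + (-0.079050)) = -1.712253
s=0.310000, y=-1.712253:
  k1 = f(0.310000, -1.712253) = -0.079620
  k2 = f(0.620000, -1.736935) = -0.161535
  y ← -1.712253 + (0.31/2)·(-0.079620 + (-0.161535)) = -1.749632
s=0.620000, y=-1.749632:
  k1 = f(0.620000, -1.749632) = -0.162716
  k2 = f(0.930000, -1.800074) = -0.251110
  y ← -1.749632 + (0.31/2)·(-0.162716 + (-0.251110)) = -1.813775
y(0.93) ≈ -1.8138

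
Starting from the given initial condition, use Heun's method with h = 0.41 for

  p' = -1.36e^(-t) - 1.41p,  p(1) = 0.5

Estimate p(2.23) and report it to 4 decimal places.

Heun: k1 = f(t_n, p_n); k2 = f(t_n + h, p_n + h·k1); p_{n+1} = p_n + (h/2)·(k1 + k2).
t=1.000000, p=0.500000:
  k1 = f(1.000000, 0.500000) = -1.205316
  k2 = f(1.410000, 0.005820) = -0.340242
  p ← 0.500000 + (0.41/2)·(-1.205316 + (-0.340242)) = 0.183161
t=1.410000, p=0.183161:
  k1 = f(1.410000, 0.183161) = -0.590291
  k2 = f(1.820000, -0.058859) = -0.137364
  p ← 0.183161 + (0.41/2)·(-0.590291 + (-0.137364)) = 0.033991
t=1.820000, p=0.033991:
  k1 = f(1.820000, 0.033991) = -0.268283
  k2 = f(2.230000, -0.076005) = -0.039072
  p ← 0.033991 + (0.41/2)·(-0.268283 + (-0.039072)) = -0.029016
p(2.23) ≈ -0.0290

-0.0290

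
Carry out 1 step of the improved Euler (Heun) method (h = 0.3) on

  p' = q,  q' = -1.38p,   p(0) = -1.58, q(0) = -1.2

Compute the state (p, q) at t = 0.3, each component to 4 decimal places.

Heun on (p,q): k1 = f(t_n, state_n); k2 = f(t_n + h, state_n + h·k1); state_{n+1} = state_n + (h/2)·(k1 + k2).
0.000000: (-1.580000, -1.200000)
  k1 = (-1.200000, 2.180400)
  predictor → (-1.940000, -0.545880)
  k2 = (-0.545880, 2.677200)
  → (-1.841882, -0.471360)
(p(0.3), q(0.3)) ≈ (-1.8419, -0.4714)

-1.8419, -0.4714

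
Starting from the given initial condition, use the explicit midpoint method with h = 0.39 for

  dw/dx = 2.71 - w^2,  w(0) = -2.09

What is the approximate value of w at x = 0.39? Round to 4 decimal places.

-3.3045

Midpoint: k1 = f(x_n, w_n); k2 = f(x_n + h/2, w_n + (h/2)·k1); w_{n+1} = w_n + h·k2.
x=0.000000, w=-2.090000:
  k1 = f(0.000000, -2.090000) = -1.658100
  k2 = f(0.195000, -2.413329) = -3.114159
  w ← -2.090000 + 0.39·(-3.114159) = -3.304522
w(0.39) ≈ -3.3045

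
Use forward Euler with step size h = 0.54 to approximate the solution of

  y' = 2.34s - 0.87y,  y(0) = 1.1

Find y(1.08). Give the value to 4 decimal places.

0.9916

Euler: y_{n+1} = y_n + h·f(s_n, y_n).
s=0.000000, y=1.100000: f=-0.957000 → y ← 1.100000 + 0.54·(-0.957000) = 0.583220
s=0.540000, y=0.583220: f=0.756199 → y ← 0.583220 + 0.54·0.756199 = 0.991567
y(1.08) ≈ 0.9916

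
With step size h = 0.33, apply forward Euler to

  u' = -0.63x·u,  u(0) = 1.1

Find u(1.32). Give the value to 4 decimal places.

Euler: u_{n+1} = u_n + h·f(x_n, u_n).
x=0.000000, u=1.100000: f=0.000000 → u ← 1.100000 + 0.33·0.000000 = 1.100000
x=0.330000, u=1.100000: f=-0.228690 → u ← 1.100000 + 0.33·(-0.228690) = 1.024532
x=0.660000, u=1.024532: f=-0.426001 → u ← 1.024532 + 0.33·(-0.426001) = 0.883952
x=0.990000, u=0.883952: f=-0.551321 → u ← 0.883952 + 0.33·(-0.551321) = 0.702016
u(1.32) ≈ 0.7020

0.7020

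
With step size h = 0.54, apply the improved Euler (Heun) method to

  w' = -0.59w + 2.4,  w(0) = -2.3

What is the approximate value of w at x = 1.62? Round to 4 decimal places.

Heun: k1 = f(x_n, w_n); k2 = f(x_n + h, w_n + h·k1); w_{n+1} = w_n + (h/2)·(k1 + k2).
x=0.000000, w=-2.300000:
  k1 = f(0.000000, -2.300000) = 3.757000
  k2 = f(0.540000, -0.271220) = 2.560020
  w ← -2.300000 + (0.54/2)·(3.757000 + 2.560020) = -0.594405
x=0.540000, w=-0.594405:
  k1 = f(0.540000, -0.594405) = 2.750699
  k2 = f(1.080000, 0.890973) = 1.874326
  w ← -0.594405 + (0.54/2)·(2.750699 + 1.874326) = 0.654352
x=1.080000, w=0.654352:
  k1 = f(1.080000, 0.654352) = 2.013932
  k2 = f(1.620000, 1.741875) = 1.372293
  w ← 0.654352 + (0.54/2)·(2.013932 + 1.372293) = 1.568633
w(1.62) ≈ 1.5686

1.5686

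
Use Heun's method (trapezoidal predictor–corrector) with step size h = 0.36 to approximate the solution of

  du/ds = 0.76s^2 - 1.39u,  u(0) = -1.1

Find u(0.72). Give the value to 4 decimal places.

-0.3386

Heun: k1 = f(s_n, u_n); k2 = f(s_n + h, u_n + h·k1); u_{n+1} = u_n + (h/2)·(k1 + k2).
s=0.000000, u=-1.100000:
  k1 = f(0.000000, -1.100000) = 1.529000
  k2 = f(0.360000, -0.549560) = 0.862384
  u ← -1.100000 + (0.36/2)·(1.529000 + 0.862384) = -0.669551
s=0.360000, u=-0.669551:
  k1 = f(0.360000, -0.669551) = 1.029172
  k2 = f(0.720000, -0.299049) = 0.809662
  u ← -0.669551 + (0.36/2)·(1.029172 + 0.809662) = -0.338561
u(0.72) ≈ -0.3386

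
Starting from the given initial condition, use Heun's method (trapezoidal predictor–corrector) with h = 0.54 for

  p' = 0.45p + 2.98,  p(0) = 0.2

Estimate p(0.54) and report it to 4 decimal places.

Heun: k1 = f(x_n, p_n); k2 = f(x_n + h, p_n + h·k1); p_{n+1} = p_n + (h/2)·(k1 + k2).
x=0.000000, p=0.200000:
  k1 = f(0.000000, 0.200000) = 3.070000
  k2 = f(0.540000, 1.857800) = 3.816010
  p ← 0.200000 + (0.54/2)·(3.070000 + 3.816010) = 2.059223
p(0.54) ≈ 2.0592

2.0592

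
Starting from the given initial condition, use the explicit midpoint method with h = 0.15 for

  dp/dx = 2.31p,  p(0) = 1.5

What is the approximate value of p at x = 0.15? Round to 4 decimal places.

2.1098

Midpoint: k1 = f(x_n, p_n); k2 = f(x_n + h/2, p_n + (h/2)·k1); p_{n+1} = p_n + h·k2.
x=0.000000, p=1.500000:
  k1 = f(0.000000, 1.500000) = 3.465000
  k2 = f(0.075000, 1.759875) = 4.065311
  p ← 1.500000 + 0.15·4.065311 = 2.109797
p(0.15) ≈ 2.1098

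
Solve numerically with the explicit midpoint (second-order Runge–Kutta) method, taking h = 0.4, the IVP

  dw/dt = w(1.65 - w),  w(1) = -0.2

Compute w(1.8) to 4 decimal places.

-0.9285

Midpoint: k1 = f(t_n, w_n); k2 = f(t_n + h/2, w_n + (h/2)·k1); w_{n+1} = w_n + h·k2.
t=1.000000, w=-0.200000:
  k1 = f(1.000000, -0.200000) = -0.370000
  k2 = f(1.200000, -0.274000) = -0.527176
  w ← -0.200000 + 0.4·(-0.527176) = -0.410870
t=1.400000, w=-0.410870:
  k1 = f(1.400000, -0.410870) = -0.846751
  k2 = f(1.600000, -0.580221) = -1.294020
  w ← -0.410870 + 0.4·(-1.294020) = -0.928478
w(1.8) ≈ -0.9285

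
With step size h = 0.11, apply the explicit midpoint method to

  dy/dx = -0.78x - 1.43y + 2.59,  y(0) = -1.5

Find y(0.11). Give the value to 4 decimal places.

Midpoint: k1 = f(x_n, y_n); k2 = f(x_n + h/2, y_n + (h/2)·k1); y_{n+1} = y_n + h·k2.
x=0.000000, y=-1.500000:
  k1 = f(0.000000, -1.500000) = 4.735000
  k2 = f(0.055000, -1.239575) = 4.319692
  y ← -1.500000 + 0.11·4.319692 = -1.024834
y(0.11) ≈ -1.0248

-1.0248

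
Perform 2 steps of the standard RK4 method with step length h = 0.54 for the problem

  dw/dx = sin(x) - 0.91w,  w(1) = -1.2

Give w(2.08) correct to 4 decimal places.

RK4: k1 = f(x_n, w_n); k2 = f(x_n + h/2, w_n + (h/2)·k1); k3 = f(x_n + h/2, w_n + (h/2)·k2); k4 = f(x_n + h, w_n + h·k3); w_{n+1} = w_n + (h/6)·(k1 + 2k2 + 2k3 + k4).
x=1.000000, w=-1.200000:
  k1 = f(1.000000, -1.200000) = 1.933471
  k2 = f(1.270000, -0.677963) = 1.572047
  k3 = f(1.270000, -0.775547) = 1.660849
  k4 = f(1.540000, -0.303142) = 1.275385
  w ← -1.200000 + (0.54/6)·(k1 + 2k2 + 2k3 + k4) = -0.329282
x=1.540000, w=-0.329282:
  k1 = f(1.540000, -0.329282) = 1.299172
  k2 = f(1.810000, 0.021495) = 0.951967
  k3 = f(1.810000, -0.072251) = 1.037275
  k4 = f(2.080000, 0.230847) = 0.663062
  w ← -0.329282 + (0.54/6)·(k1 + 2k2 + 2k3 + k4) = 0.205383
w(2.08) ≈ 0.2054

0.2054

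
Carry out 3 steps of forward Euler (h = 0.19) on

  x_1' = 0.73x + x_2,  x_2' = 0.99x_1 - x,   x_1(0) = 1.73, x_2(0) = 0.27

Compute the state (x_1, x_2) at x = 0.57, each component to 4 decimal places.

2.1434, 1.1835

Euler on (x_1,x_2): x_1_{n+1} = x_1_n + h·x_1', x_2_{n+1} = x_2_n + h·x_2'.
0.000000: (1.730000, 0.270000); f=(0.270000, 1.712700) → (1.781300, 0.595413)
0.190000: (1.781300, 0.595413); f=(0.734113, 1.573487) → (1.920781, 0.894376)
0.380000: (1.920781, 0.894376); f=(1.171776, 1.521574) → (2.143419, 1.183475)
(x_1(0.57), x_2(0.57)) ≈ (2.1434, 1.1835)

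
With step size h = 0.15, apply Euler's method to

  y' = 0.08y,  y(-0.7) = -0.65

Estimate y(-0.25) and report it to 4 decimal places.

Euler: y_{n+1} = y_n + h·f(s_n, y_n).
s=-0.700000, y=-0.650000: f=-0.052000 → y ← -0.650000 + 0.15·(-0.052000) = -0.657800
s=-0.550000, y=-0.657800: f=-0.052624 → y ← -0.657800 + 0.15·(-0.052624) = -0.665694
s=-0.400000, y=-0.665694: f=-0.053255 → y ← -0.665694 + 0.15·(-0.053255) = -0.673682
y(-0.25) ≈ -0.6737

-0.6737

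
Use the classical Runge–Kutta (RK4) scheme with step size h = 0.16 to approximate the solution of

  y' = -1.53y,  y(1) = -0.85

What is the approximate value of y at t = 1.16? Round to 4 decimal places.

-0.6654

RK4: k1 = f(t_n, y_n); k2 = f(t_n + h/2, y_n + (h/2)·k1); k3 = f(t_n + h/2, y_n + (h/2)·k2); k4 = f(t_n + h, y_n + h·k3); y_{n+1} = y_n + (h/6)·(k1 + 2k2 + 2k3 + k4).
t=1.000000, y=-0.850000:
  k1 = f(1.000000, -0.850000) = 1.300500
  k2 = f(1.080000, -0.745960) = 1.141319
  k3 = f(1.080000, -0.758694) = 1.160803
  k4 = f(1.160000, -0.664272) = 1.016336
  y ← -0.850000 + (0.16/6)·(k1 + 2k2 + 2k3 + k4) = -0.665438
y(1.16) ≈ -0.6654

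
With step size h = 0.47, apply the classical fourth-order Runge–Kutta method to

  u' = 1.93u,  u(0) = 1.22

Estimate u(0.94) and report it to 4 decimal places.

RK4: k1 = f(s_n, u_n); k2 = f(s_n + h/2, u_n + (h/2)·k1); k3 = f(s_n + h/2, u_n + (h/2)·k2); k4 = f(s_n + h, u_n + h·k3); u_{n+1} = u_n + (h/6)·(k1 + 2k2 + 2k3 + k4).
s=0.000000, u=1.220000:
  k1 = f(0.000000, 1.220000) = 2.354600
  k2 = f(0.235000, 1.773331) = 3.422529
  k3 = f(0.235000, 2.024294) = 3.906888
  k4 = f(0.470000, 3.056237) = 5.898538
  u ← 1.220000 + (0.47/6)·(k1 + 2k2 + 2k3 + k4) = 3.014771
s=0.470000, u=3.014771:
  k1 = f(0.470000, 3.014771) = 5.818508
  k2 = f(0.705000, 4.382121) = 8.457493
  k3 = f(0.705000, 5.002282) = 9.654404
  k4 = f(0.940000, 7.552341) = 14.576018
  u ← 3.014771 + (0.47/6)·(k1 + 2k2 + 2k3 + k4) = 7.449873
u(0.94) ≈ 7.4499

7.4499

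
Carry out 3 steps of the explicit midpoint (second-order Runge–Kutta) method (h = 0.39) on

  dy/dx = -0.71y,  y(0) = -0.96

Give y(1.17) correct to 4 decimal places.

Midpoint: k1 = f(x_n, y_n); k2 = f(x_n + h/2, y_n + (h/2)·k1); y_{n+1} = y_n + h·k2.
x=0.000000, y=-0.960000:
  k1 = f(0.000000, -0.960000) = 0.681600
  k2 = f(0.195000, -0.827088) = 0.587232
  y ← -0.960000 + 0.39·0.587232 = -0.730979
x=0.390000, y=-0.730979:
  k1 = f(0.390000, -0.730979) = 0.518995
  k2 = f(0.585000, -0.629775) = 0.447140
  y ← -0.730979 + 0.39·0.447140 = -0.556595
x=0.780000, y=-0.556595:
  k1 = f(0.780000, -0.556595) = 0.395182
  k2 = f(0.975000, -0.479534) = 0.340469
  y ← -0.556595 + 0.39·0.340469 = -0.423812
y(1.17) ≈ -0.4238

-0.4238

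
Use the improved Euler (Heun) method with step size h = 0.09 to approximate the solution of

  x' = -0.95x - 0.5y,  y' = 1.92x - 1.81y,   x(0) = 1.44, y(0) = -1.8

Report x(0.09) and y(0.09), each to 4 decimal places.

1.3875, -1.3057

Heun on (x,y): k1 = f(s_n, state_n); k2 = f(s_n + h, state_n + h·k1); state_{n+1} = state_n + (h/2)·(k1 + k2).
0.000000: (1.440000, -1.800000)
  k1 = (-0.468000, 6.022800)
  predictor → (1.397880, -1.257948)
  k2 = (-0.699012, 4.960815)
  → (1.387484, -1.305737)
(x(0.09), y(0.09)) ≈ (1.3875, -1.3057)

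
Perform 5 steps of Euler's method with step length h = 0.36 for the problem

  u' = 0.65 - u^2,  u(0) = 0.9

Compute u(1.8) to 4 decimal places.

0.8073

Euler: u_{n+1} = u_n + h·f(x_n, u_n).
x=0.000000, u=0.900000: f=-0.160000 → u ← 0.900000 + 0.36·(-0.160000) = 0.842400
x=0.360000, u=0.842400: f=-0.059638 → u ← 0.842400 + 0.36·(-0.059638) = 0.820930
x=0.720000, u=0.820930: f=-0.023927 → u ← 0.820930 + 0.36·(-0.023927) = 0.812317
x=1.080000, u=0.812317: f=-0.009859 → u ← 0.812317 + 0.36·(-0.009859) = 0.808768
x=1.440000, u=0.808768: f=-0.004105 → u ← 0.808768 + 0.36·(-0.004105) = 0.807290
u(1.8) ≈ 0.8073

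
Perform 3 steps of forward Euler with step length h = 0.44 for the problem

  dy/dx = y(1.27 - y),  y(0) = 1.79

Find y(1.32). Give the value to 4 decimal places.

Euler: y_{n+1} = y_n + h·f(x_n, y_n).
x=0.000000, y=1.790000: f=-0.930800 → y ← 1.790000 + 0.44·(-0.930800) = 1.380448
x=0.440000, y=1.380448: f=-0.152468 → y ← 1.380448 + 0.44·(-0.152468) = 1.313362
x=0.880000, y=1.313362: f=-0.056950 → y ← 1.313362 + 0.44·(-0.056950) = 1.288304
y(1.32) ≈ 1.2883

1.2883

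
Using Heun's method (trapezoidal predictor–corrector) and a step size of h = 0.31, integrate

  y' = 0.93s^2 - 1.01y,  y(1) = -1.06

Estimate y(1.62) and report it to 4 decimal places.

0.2291

Heun: k1 = f(s_n, y_n); k2 = f(s_n + h, y_n + h·k1); y_{n+1} = y_n + (h/2)·(k1 + k2).
s=1.000000, y=-1.060000:
  k1 = f(1.000000, -1.060000) = 2.000600
  k2 = f(1.310000, -0.439814) = 2.040185
  y ← -1.060000 + (0.31/2)·(2.000600 + 2.040185) = -0.433678
s=1.310000, y=-0.433678:
  k1 = f(1.310000, -0.433678) = 2.033988
  k2 = f(1.620000, 0.196858) = 2.241865
  y ← -0.433678 + (0.31/2)·(2.033988 + 2.241865) = 0.229079
y(1.62) ≈ 0.2291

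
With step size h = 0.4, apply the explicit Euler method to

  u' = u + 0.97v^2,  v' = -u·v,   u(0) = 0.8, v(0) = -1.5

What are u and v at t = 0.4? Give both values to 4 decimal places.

Euler on (u,v): u_{n+1} = u_n + h·u', v_{n+1} = v_n + h·v'.
0.000000: (0.800000, -1.500000); f=(2.982500, 1.200000) → (1.993000, -1.020000)
(u(0.4), v(0.4)) ≈ (1.9930, -1.0200)

1.9930, -1.0200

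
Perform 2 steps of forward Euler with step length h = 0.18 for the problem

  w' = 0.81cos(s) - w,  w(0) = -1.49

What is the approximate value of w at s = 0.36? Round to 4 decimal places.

Euler: w_{n+1} = w_n + h·f(s_n, w_n).
s=0.000000, w=-1.490000: f=2.300000 → w ← -1.490000 + 0.18·2.300000 = -1.076000
s=0.180000, w=-1.076000: f=1.872913 → w ← -1.076000 + 0.18·1.872913 = -0.738876
w(0.36) ≈ -0.7389

-0.7389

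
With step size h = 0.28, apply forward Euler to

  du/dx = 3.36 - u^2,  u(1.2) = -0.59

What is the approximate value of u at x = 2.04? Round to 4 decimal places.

1.7296

Euler: u_{n+1} = u_n + h·f(x_n, u_n).
x=1.200000, u=-0.590000: f=3.011900 → u ← -0.590000 + 0.28·3.011900 = 0.253332
x=1.480000, u=0.253332: f=3.295823 → u ← 0.253332 + 0.28·3.295823 = 1.176162
x=1.760000, u=1.176162: f=1.976642 → u ← 1.176162 + 0.28·1.976642 = 1.729622
u(2.04) ≈ 1.7296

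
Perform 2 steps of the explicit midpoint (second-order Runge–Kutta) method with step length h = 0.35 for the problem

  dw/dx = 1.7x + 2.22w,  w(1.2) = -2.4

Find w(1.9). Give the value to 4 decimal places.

Midpoint: k1 = f(x_n, w_n); k2 = f(x_n + h/2, w_n + (h/2)·k1); w_{n+1} = w_n + h·k2.
x=1.200000, w=-2.400000:
  k1 = f(1.200000, -2.400000) = -3.288000
  k2 = f(1.375000, -2.975400) = -4.267888
  w ← -2.400000 + 0.35·(-4.267888) = -3.893761
x=1.550000, w=-3.893761:
  k1 = f(1.550000, -3.893761) = -6.009149
  k2 = f(1.725000, -4.945362) = -8.046203
  w ← -3.893761 + 0.35·(-8.046203) = -6.709932
w(1.9) ≈ -6.7099

-6.7099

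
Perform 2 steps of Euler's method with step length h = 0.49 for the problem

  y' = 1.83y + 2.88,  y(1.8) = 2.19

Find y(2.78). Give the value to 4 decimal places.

11.9663

Euler: y_{n+1} = y_n + h·f(t_n, y_n).
t=1.800000, y=2.190000: f=6.887700 → y ← 2.190000 + 0.49·6.887700 = 5.564973
t=2.290000, y=5.564973: f=13.063901 → y ← 5.564973 + 0.49·13.063901 = 11.966284
y(2.78) ≈ 11.9663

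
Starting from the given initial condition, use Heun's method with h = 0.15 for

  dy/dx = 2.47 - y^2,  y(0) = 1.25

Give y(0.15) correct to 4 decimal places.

1.3592

Heun: k1 = f(x_n, y_n); k2 = f(x_n + h, y_n + h·k1); y_{n+1} = y_n + (h/2)·(k1 + k2).
x=0.000000, y=1.250000:
  k1 = f(0.000000, 1.250000) = 0.907500
  k2 = f(0.150000, 1.386125) = 0.548657
  y ← 1.250000 + (0.15/2)·(0.907500 + 0.548657) = 1.359212
y(0.15) ≈ 1.3592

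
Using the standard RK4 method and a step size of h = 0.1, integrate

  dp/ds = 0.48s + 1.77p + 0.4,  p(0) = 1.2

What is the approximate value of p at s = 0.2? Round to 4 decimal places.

RK4: k1 = f(s_n, p_n); k2 = f(s_n + h/2, p_n + (h/2)·k1); k3 = f(s_n + h/2, p_n + (h/2)·k2); k4 = f(s_n + h, p_n + h·k3); p_{n+1} = p_n + (h/6)·(k1 + 2k2 + 2k3 + k4).
s=0.000000, p=1.200000:
  k1 = f(0.000000, 1.200000) = 2.524000
  k2 = f(0.050000, 1.326200) = 2.771374
  k3 = f(0.050000, 1.338569) = 2.793267
  k4 = f(0.100000, 1.479327) = 3.066408
  p ← 1.200000 + (0.1/6)·(k1 + 2k2 + 2k3 + k4) = 1.478661
s=0.100000, p=1.478661:
  k1 = f(0.100000, 1.478661) = 3.065231
  k2 = f(0.150000, 1.631923) = 3.360504
  k3 = f(0.150000, 1.646687) = 3.386635
  k4 = f(0.200000, 1.817325) = 3.712665
  p ← 1.478661 + (0.1/6)·(k1 + 2k2 + 2k3 + k4) = 1.816531
p(0.2) ≈ 1.8165

1.8165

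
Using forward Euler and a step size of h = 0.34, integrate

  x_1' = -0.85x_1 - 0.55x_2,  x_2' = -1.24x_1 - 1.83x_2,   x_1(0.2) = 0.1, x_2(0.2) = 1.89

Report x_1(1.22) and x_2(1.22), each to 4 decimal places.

-0.3018, 0.2785

Euler on (x_1,x_2): x_1_{n+1} = x_1_n + h·x_1', x_2_{n+1} = x_2_n + h·x_2'.
0.200000: (0.100000, 1.890000); f=(-1.124500, -3.582700) → (-0.282330, 0.671882)
0.540000: (-0.282330, 0.671882); f=(-0.129555, -0.879455) → (-0.326379, 0.372867)
0.880000: (-0.326379, 0.372867); f=(0.072345, -0.277638) → (-0.301781, 0.278470)
(x_1(1.22), x_2(1.22)) ≈ (-0.3018, 0.2785)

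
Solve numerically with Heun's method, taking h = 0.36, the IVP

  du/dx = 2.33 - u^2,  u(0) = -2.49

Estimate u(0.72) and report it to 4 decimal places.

-53.0718

Heun: k1 = f(x_n, u_n); k2 = f(x_n + h, u_n + h·k1); u_{n+1} = u_n + (h/2)·(k1 + k2).
x=0.000000, u=-2.490000:
  k1 = f(0.000000, -2.490000) = -3.870100
  k2 = f(0.360000, -3.883236) = -12.749522
  u ← -2.490000 + (0.36/2)·(-3.870100 + (-12.749522)) = -5.481532
x=0.360000, u=-5.481532:
  k1 = f(0.360000, -5.481532) = -27.717192
  k2 = f(0.720000, -15.459721) = -236.672978
  u ← -5.481532 + (0.36/2)·(-27.717192 + (-236.672978)) = -53.071763
u(0.72) ≈ -53.0718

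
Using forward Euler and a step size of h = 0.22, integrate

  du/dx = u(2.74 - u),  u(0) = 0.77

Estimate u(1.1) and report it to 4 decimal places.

Euler: u_{n+1} = u_n + h·f(x_n, u_n).
x=0.000000, u=0.770000: f=1.516900 → u ← 0.770000 + 0.22·1.516900 = 1.103718
x=0.220000, u=1.103718: f=1.805994 → u ← 1.103718 + 0.22·1.805994 = 1.501037
x=0.440000, u=1.501037: f=1.859729 → u ← 1.501037 + 0.22·1.859729 = 1.910177
x=0.660000, u=1.910177: f=1.585109 → u ← 1.910177 + 0.22·1.585109 = 2.258901
x=0.880000, u=2.258901: f=1.086755 → u ← 2.258901 + 0.22·1.086755 = 2.497987
u(1.1) ≈ 2.4980

2.4980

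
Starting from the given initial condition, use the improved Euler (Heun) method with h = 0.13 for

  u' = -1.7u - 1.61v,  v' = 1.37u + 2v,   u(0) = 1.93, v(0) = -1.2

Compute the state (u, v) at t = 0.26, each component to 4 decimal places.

1.6413, -1.1829

Heun on (u,v): k1 = f(t_n, state_n); k2 = f(t_n + h, state_n + h·k1); state_{n+1} = state_n + (h/2)·(k1 + k2).
0.000000: (1.930000, -1.200000)
  k1 = (-1.349000, 0.244100)
  predictor → (1.754630, -1.168267)
  k2 = (-1.101961, 0.067309)
  → (1.770688, -1.179758)
0.130000: (1.770688, -1.179758)
  k1 = (-1.110758, 0.066325)
  predictor → (1.626289, -1.171136)
  k2 = (-0.879162, -0.114256)
  → (1.641343, -1.182874)
(u(0.26), v(0.26)) ≈ (1.6413, -1.1829)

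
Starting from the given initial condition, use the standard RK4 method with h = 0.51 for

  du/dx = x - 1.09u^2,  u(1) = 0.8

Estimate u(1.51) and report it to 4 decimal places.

RK4: k1 = f(x_n, u_n); k2 = f(x_n + h/2, u_n + (h/2)·k1); k3 = f(x_n + h/2, u_n + (h/2)·k2); k4 = f(x_n + h, u_n + h·k3); u_{n+1} = u_n + (h/6)·(k1 + 2k2 + 2k3 + k4).
x=1.000000, u=0.800000:
  k1 = f(1.000000, 0.800000) = 0.302400
  k2 = f(1.255000, 0.877112) = 0.416435
  k3 = f(1.255000, 0.906191) = 0.359912
  k4 = f(1.510000, 0.983555) = 0.455556
  u ← 0.800000 + (0.51/6)·(k1 + 2k2 + 2k3 + k4) = 0.996405
u(1.51) ≈ 0.9964

0.9964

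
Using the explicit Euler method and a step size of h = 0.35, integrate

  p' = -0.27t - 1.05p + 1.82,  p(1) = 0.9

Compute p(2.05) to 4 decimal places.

Euler: p_{n+1} = p_n + h·f(t_n, p_n).
t=1.000000, p=0.900000: f=0.605000 → p ← 0.900000 + 0.35·0.605000 = 1.111750
t=1.350000, p=1.111750: f=0.288162 → p ← 1.111750 + 0.35·0.288162 = 1.212607
t=1.700000, p=1.212607: f=0.087763 → p ← 1.212607 + 0.35·0.087763 = 1.243324
p(2.05) ≈ 1.2433

1.2433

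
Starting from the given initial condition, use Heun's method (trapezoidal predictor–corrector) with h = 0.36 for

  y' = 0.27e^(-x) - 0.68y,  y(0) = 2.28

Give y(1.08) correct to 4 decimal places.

Heun: k1 = f(x_n, y_n); k2 = f(x_n + h, y_n + h·k1); y_{n+1} = y_n + (h/2)·(k1 + k2).
x=0.000000, y=2.280000:
  k1 = f(0.000000, 2.280000) = -1.280400
  k2 = f(0.360000, 1.819056) = -1.048585
  y ← 2.280000 + (0.36/2)·(-1.280400 + (-1.048585)) = 1.860783
x=0.360000, y=1.860783:
  k1 = f(0.360000, 1.860783) = -1.076960
  k2 = f(0.720000, 1.473077) = -0.870269
  y ← 1.860783 + (0.36/2)·(-1.076960 + (-0.870269)) = 1.510281
x=0.720000, y=1.510281:
  k1 = f(0.720000, 1.510281) = -0.895568
  k2 = f(1.080000, 1.187877) = -0.716065
  y ← 1.510281 + (0.36/2)·(-0.895568 + (-0.716065)) = 1.220187
y(1.08) ≈ 1.2202

1.2202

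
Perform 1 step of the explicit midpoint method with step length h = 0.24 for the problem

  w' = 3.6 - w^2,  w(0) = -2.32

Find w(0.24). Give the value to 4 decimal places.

-2.9969

Midpoint: k1 = f(t_n, w_n); k2 = f(t_n + h/2, w_n + (h/2)·k1); w_{n+1} = w_n + h·k2.
t=0.000000, w=-2.320000:
  k1 = f(0.000000, -2.320000) = -1.782400
  k2 = f(0.120000, -2.533888) = -2.820588
  w ← -2.320000 + 0.24·(-2.820588) = -2.996941
w(0.24) ≈ -2.9969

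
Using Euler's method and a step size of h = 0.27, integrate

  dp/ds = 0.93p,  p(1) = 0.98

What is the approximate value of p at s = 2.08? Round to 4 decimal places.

2.4010

Euler: p_{n+1} = p_n + h·f(s_n, p_n).
s=1.000000, p=0.980000: f=0.911400 → p ← 0.980000 + 0.27·0.911400 = 1.226078
s=1.270000, p=1.226078: f=1.140253 → p ← 1.226078 + 0.27·1.140253 = 1.533946
s=1.540000, p=1.533946: f=1.426570 → p ← 1.533946 + 0.27·1.426570 = 1.919120
s=1.810000, p=1.919120: f=1.784782 → p ← 1.919120 + 0.27·1.784782 = 2.401011
p(2.08) ≈ 2.4010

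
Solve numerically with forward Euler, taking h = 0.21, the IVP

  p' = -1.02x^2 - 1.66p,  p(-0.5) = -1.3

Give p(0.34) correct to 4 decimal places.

Euler: p_{n+1} = p_n + h·f(x_n, p_n).
x=-0.500000, p=-1.300000: f=1.903000 → p ← -1.300000 + 0.21·1.903000 = -0.900370
x=-0.290000, p=-0.900370: f=1.408832 → p ← -0.900370 + 0.21·1.408832 = -0.604515
x=-0.080000, p=-0.604515: f=0.996967 → p ← -0.604515 + 0.21·0.996967 = -0.395152
x=0.130000, p=-0.395152: f=0.638714 → p ← -0.395152 + 0.21·0.638714 = -0.261022
p(0.34) ≈ -0.2610

-0.2610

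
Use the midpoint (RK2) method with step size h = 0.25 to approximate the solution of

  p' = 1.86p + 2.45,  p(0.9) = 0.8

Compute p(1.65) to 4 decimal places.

6.9250

Midpoint: k1 = f(t_n, p_n); k2 = f(t_n + h/2, p_n + (h/2)·k1); p_{n+1} = p_n + h·k2.
t=0.900000, p=0.800000:
  k1 = f(0.900000, 0.800000) = 3.938000
  k2 = f(1.025000, 1.292250) = 4.853585
  p ← 0.800000 + 0.25·4.853585 = 2.013396
t=1.150000, p=2.013396:
  k1 = f(1.150000, 2.013396) = 6.194917
  k2 = f(1.275000, 2.787761) = 7.635235
  p ← 2.013396 + 0.25·7.635235 = 3.922205
t=1.400000, p=3.922205:
  k1 = f(1.400000, 3.922205) = 9.745301
  k2 = f(1.525000, 5.140368) = 12.011084
  p ← 3.922205 + 0.25·12.011084 = 6.924976
p(1.65) ≈ 6.9250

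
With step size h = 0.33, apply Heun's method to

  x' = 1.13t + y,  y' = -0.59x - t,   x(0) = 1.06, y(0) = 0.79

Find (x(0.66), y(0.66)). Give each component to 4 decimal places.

Heun on (x,y): k1 = f(t_n, state_n); k2 = f(t_n + h, state_n + h·k1); state_{n+1} = state_n + (h/2)·(k1 + k2).
0.000000: (1.060000, 0.790000)
  k1 = (0.790000, -0.625400)
  predictor → (1.320700, 0.583618)
  k2 = (0.956518, -1.109213)
  → (1.348175, 0.503789)
0.330000: (1.348175, 0.503789)
  k1 = (0.876689, -1.125424)
  predictor → (1.637483, 0.132399)
  k2 = (0.878199, -1.626115)
  → (1.637732, 0.049785)
(x(0.66), y(0.66)) ≈ (1.6377, 0.0498)

1.6377, 0.0498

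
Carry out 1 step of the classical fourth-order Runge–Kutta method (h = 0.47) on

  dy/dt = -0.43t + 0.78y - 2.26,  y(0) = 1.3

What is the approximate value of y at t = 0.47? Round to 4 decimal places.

RK4: k1 = f(t_n, y_n); k2 = f(t_n + h/2, y_n + (h/2)·k1); k3 = f(t_n + h/2, y_n + (h/2)·k2); k4 = f(t_n + h, y_n + h·k3); y_{n+1} = y_n + (h/6)·(k1 + 2k2 + 2k3 + k4).
t=0.000000, y=1.300000:
  k1 = f(0.000000, 1.300000) = -1.246000
  k2 = f(0.235000, 1.007190) = -1.575442
  k3 = f(0.235000, 0.929771) = -1.635828
  k4 = f(0.470000, 0.531161) = -2.047795
  y ← 1.300000 + (0.47/6)·(k1 + 2k2 + 2k3 + k4) = 0.538887
y(0.47) ≈ 0.5389

0.5389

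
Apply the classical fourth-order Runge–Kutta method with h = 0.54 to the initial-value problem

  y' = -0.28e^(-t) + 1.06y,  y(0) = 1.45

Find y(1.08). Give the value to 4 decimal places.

4.1719

RK4: k1 = f(t_n, y_n); k2 = f(t_n + h/2, y_n + (h/2)·k1); k3 = f(t_n + h/2, y_n + (h/2)·k2); k4 = f(t_n + h, y_n + h·k3); y_{n+1} = y_n + (h/6)·(k1 + 2k2 + 2k3 + k4).
t=0.000000, y=1.450000:
  k1 = f(0.000000, 1.450000) = 1.257000
  k2 = f(0.270000, 1.789390) = 1.683007
  k3 = f(0.270000, 1.904412) = 1.804930
  k4 = f(0.540000, 2.424662) = 2.406973
  y ← 1.450000 + (0.54/6)·(k1 + 2k2 + 2k3 + k4) = 2.407586
t=0.540000, y=2.407586:
  k1 = f(0.540000, 2.407586) = 2.388872
  k2 = f(0.810000, 3.052582) = 3.111176
  k3 = f(0.810000, 3.247604) = 3.317900
  k4 = f(1.080000, 4.199252) = 4.356121
  y ← 2.407586 + (0.54/6)·(k1 + 2k2 + 2k3 + k4) = 4.171869
y(1.08) ≈ 4.1719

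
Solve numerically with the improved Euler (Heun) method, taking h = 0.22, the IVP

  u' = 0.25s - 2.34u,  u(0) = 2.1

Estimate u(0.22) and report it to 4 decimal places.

Heun: k1 = f(s_n, u_n); k2 = f(s_n + h, u_n + h·k1); u_{n+1} = u_n + (h/2)·(k1 + k2).
s=0.000000, u=2.100000:
  k1 = f(0.000000, 2.100000) = -4.914000
  k2 = f(0.220000, 1.018920) = -2.329273
  u ← 2.100000 + (0.22/2)·(-4.914000 + (-2.329273)) = 1.303240
u(0.22) ≈ 1.3032

1.3032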